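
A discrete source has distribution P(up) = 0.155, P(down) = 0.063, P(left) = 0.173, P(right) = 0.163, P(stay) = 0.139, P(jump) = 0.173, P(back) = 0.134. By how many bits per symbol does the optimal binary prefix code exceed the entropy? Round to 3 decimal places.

Entropy H = −Σ p log₂ p ≈ 2.7548 bits.
Huffman merges: 63/1000+67/500→197/1000; 139/1000+31/200→147/500; 163/1000+173/1000→42/125; 173/1000+197/1000→37/100; 147/500+42/125→63/100; 37/100+63/100→1. L = 2827/1000 ≈ 2.8270.
L − H = 2.8270 − 2.7548 = 0.072 bits.

0.072 bits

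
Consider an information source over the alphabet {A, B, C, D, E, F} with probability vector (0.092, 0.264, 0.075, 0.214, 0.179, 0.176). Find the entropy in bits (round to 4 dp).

H = −Σ pᵢ log₂ pᵢ.
−0.092·log₂(0.092) = 0.3167
−0.264·log₂(0.264) = 0.5072
−0.075·log₂(0.075) = 0.2803
−0.214·log₂(0.214) = 0.4760
−0.179·log₂(0.179) = 0.4443
−0.176·log₂(0.176) = 0.4411
Sum ≈ 2.4656 → 2.4656 bits.

2.4656 bits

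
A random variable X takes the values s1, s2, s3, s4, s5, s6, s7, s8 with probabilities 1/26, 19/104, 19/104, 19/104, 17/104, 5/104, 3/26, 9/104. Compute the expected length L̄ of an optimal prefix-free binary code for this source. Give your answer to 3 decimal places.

Repeatedly combine the two least-probable nodes; the expected code length is the sum of the merged weights.
merge 1/26 + 5/104 → 9/104
merge 9/104 + 9/104 → 9/52
merge 3/26 + 17/104 → 29/104
merge 9/52 + 19/104 → 37/104
merge 19/104 + 19/104 → 19/52
merge 29/104 + 37/104 → 33/52
merge 19/52 + 33/52 → 1
L = 9/104 + 9/52 + 29/104 + 37/104 + 19/52 + 33/52 + 1 = 301/104 ≈ 2.894 bits/symbol.

2.894 bits/symbol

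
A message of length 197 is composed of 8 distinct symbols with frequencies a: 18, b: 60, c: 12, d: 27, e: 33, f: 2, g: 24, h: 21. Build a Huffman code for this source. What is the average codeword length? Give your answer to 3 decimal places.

2.761 bits/symbol

Probabilities are the counts divided by 197.
Repeatedly combine the two least-probable nodes; the expected code length is the sum of the merged weights.
merge 2/197 + 12/197 → 14/197
merge 14/197 + 18/197 → 32/197
merge 21/197 + 24/197 → 45/197
merge 27/197 + 32/197 → 59/197
merge 33/197 + 45/197 → 78/197
merge 59/197 + 60/197 → 119/197
merge 78/197 + 119/197 → 1
L = 14/197 + 32/197 + 45/197 + 59/197 + 78/197 + 119/197 + 1 = 544/197 ≈ 2.761 bits/symbol.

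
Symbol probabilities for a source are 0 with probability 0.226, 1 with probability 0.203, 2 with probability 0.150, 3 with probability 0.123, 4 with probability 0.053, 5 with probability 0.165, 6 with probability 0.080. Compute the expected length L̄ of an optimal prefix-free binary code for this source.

Repeatedly combine the two least-probable nodes; the expected code length is the sum of the merged weights.
merge 53/1000 + 2/25 → 133/1000
merge 123/1000 + 133/1000 → 32/125
merge 3/20 + 33/200 → 63/200
merge 203/1000 + 113/500 → 429/1000
merge 32/125 + 63/200 → 571/1000
merge 429/1000 + 571/1000 → 1
L = 133/1000 + 32/125 + 63/200 + 429/1000 + 571/1000 + 1 = 338/125 = 2.704 bits/symbol.

2.704 bits/symbol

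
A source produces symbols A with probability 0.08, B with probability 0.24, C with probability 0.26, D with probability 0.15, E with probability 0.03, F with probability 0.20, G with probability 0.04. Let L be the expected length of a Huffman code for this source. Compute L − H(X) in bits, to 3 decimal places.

Entropy H = −Σ p log₂ p ≈ 2.5034 bits.
Huffman merges: 3/100+1/25→7/100; 7/100+2/25→3/20; 3/20+3/20→3/10; 1/5+6/25→11/25; 13/50+3/10→14/25; 11/25+14/25→1. L = 63/25 ≈ 2.5200.
L − H = 2.5200 − 2.5034 = 0.017 bits.

0.017 bits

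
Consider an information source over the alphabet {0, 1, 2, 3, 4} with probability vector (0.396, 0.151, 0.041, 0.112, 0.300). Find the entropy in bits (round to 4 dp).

H = −Σ pᵢ log₂ pᵢ.
−0.396·log₂(0.396) = 0.5292
−0.151·log₂(0.151) = 0.4118
−0.041·log₂(0.041) = 0.1889
−0.112·log₂(0.112) = 0.3537
−0.300·log₂(0.300) = 0.5211
Sum ≈ 2.0048 → 2.0048 bits.

2.0048 bits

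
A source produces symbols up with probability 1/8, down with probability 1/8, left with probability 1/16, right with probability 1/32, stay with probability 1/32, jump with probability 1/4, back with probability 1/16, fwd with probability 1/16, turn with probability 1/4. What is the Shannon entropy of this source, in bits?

2.8125 bits

Each probability is a power of 1/2, so log₂(1/p) is an integer.
H = Σ p·log₂(1/p) = 1/8·3 + 1/8·3 + 1/16·4 + 1/32·5 + 1/32·5 + 1/4·2 + 1/16·4 + 1/16·4 + 1/4·2 = 2.8125 bits.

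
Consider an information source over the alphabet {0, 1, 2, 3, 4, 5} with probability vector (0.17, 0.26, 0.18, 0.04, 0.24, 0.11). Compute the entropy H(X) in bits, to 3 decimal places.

2.415 bits

H = −Σ pᵢ log₂ pᵢ.
−0.17·log₂(0.17) = 0.4346
−0.26·log₂(0.26) = 0.5053
−0.18·log₂(0.18) = 0.4453
−0.04·log₂(0.04) = 0.1858
−0.24·log₂(0.24) = 0.4941
−0.11·log₂(0.11) = 0.3503
Sum ≈ 2.4154 → 2.415 bits.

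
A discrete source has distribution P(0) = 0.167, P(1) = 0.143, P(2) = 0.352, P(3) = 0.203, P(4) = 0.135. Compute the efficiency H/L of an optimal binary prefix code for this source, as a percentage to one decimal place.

Entropy H = −Σ p log₂ p ≈ 2.2197 bits.
Huffman merges: 27/200+143/1000→139/500; 167/1000+203/1000→37/100; 139/500+44/125→63/100; 37/100+63/100→1. L = 1139/500 ≈ 2.2780.
Efficiency = H/L = 2.2197/2.2780 = 97.4%.

97.4%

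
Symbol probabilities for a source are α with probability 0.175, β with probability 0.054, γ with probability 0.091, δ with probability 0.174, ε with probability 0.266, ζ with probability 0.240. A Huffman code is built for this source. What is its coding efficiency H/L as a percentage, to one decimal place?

98.4%

Entropy H = −Σ p log₂ p ≈ 2.4234 bits.
Huffman merges: 27/500+91/1000→29/200; 29/200+87/500→319/1000; 7/40+6/25→83/200; 133/500+319/1000→117/200; 83/200+117/200→1. L = 308/125 ≈ 2.4640.
Efficiency = H/L = 2.4234/2.4640 = 98.4%.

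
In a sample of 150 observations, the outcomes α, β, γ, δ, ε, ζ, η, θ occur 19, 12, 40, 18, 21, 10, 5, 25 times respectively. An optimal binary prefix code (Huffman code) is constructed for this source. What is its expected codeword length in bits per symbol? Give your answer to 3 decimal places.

Probabilities are the counts divided by 150.
Repeatedly combine the two least-probable nodes; the expected code length is the sum of the merged weights.
merge 1/30 + 1/15 → 1/10
merge 2/25 + 1/10 → 9/50
merge 3/25 + 19/150 → 37/150
merge 7/50 + 1/6 → 23/75
merge 9/50 + 37/150 → 32/75
merge 4/15 + 23/75 → 43/75
merge 32/75 + 43/75 → 1
L = 1/10 + 9/50 + 37/150 + 23/75 + 32/75 + 43/75 + 1 = 17/6 ≈ 2.833 bits/symbol.

2.833 bits/symbol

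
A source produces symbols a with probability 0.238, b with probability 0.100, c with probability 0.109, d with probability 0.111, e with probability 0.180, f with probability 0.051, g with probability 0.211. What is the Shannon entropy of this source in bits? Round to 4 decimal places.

2.6635 bits

H = −Σ pᵢ log₂ pᵢ.
−0.238·log₂(0.238) = 0.4929
−0.100·log₂(0.100) = 0.3322
−0.109·log₂(0.109) = 0.3485
−0.111·log₂(0.111) = 0.3520
−0.180·log₂(0.180) = 0.4453
−0.051·log₂(0.051) = 0.2190
−0.211·log₂(0.211) = 0.4736
Sum ≈ 2.6635 → 2.6635 bits.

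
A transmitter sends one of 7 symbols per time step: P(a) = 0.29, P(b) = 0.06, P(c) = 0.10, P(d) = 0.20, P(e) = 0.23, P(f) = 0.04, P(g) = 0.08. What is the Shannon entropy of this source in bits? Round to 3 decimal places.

2.523 bits

H = −Σ pᵢ log₂ pᵢ.
−0.29·log₂(0.29) = 0.5179
−0.06·log₂(0.06) = 0.2435
−0.10·log₂(0.10) = 0.3322
−0.20·log₂(0.20) = 0.4644
−0.23·log₂(0.23) = 0.4877
−0.04·log₂(0.04) = 0.1858
−0.08·log₂(0.08) = 0.2915
Sum ≈ 2.5229 → 2.523 bits.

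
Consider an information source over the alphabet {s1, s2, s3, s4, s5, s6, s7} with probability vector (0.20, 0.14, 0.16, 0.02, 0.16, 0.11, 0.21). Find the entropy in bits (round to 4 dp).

H = −Σ pᵢ log₂ pᵢ.
−0.20·log₂(0.20) = 0.4644
−0.14·log₂(0.14) = 0.3971
−0.16·log₂(0.16) = 0.4230
−0.02·log₂(0.02) = 0.1129
−0.16·log₂(0.16) = 0.4230
−0.11·log₂(0.11) = 0.3503
−0.21·log₂(0.21) = 0.4728
Sum ≈ 2.6435 → 2.6435 bits.

2.6435 bits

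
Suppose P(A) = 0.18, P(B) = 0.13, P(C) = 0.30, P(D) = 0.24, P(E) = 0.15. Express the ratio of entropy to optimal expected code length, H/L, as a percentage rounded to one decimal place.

Entropy H = −Σ p log₂ p ≈ 2.2537 bits.
Huffman merges: 13/100+3/20→7/25; 9/50+6/25→21/50; 7/25+3/10→29/50; 21/50+29/50→1. L = 57/25 ≈ 2.2800.
Efficiency = H/L = 2.2537/2.2800 = 98.8%.

98.8%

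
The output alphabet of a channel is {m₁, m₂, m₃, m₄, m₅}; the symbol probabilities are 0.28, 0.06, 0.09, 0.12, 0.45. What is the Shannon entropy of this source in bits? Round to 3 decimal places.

H = −Σ pᵢ log₂ pᵢ.
−0.28·log₂(0.28) = 0.5142
−0.06·log₂(0.06) = 0.2435
−0.09·log₂(0.09) = 0.3127
−0.12·log₂(0.12) = 0.3671
−0.45·log₂(0.45) = 0.5184
Sum ≈ 1.9559 → 1.956 bits.

1.956 bits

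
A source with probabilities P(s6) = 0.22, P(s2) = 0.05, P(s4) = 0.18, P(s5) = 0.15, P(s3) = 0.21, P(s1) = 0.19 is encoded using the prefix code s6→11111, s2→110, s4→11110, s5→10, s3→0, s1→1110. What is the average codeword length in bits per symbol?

L̄ = Σ pᵢ·ℓᵢ = 0.22·5 + 0.05·3 + 0.18·5 + 0.15·2 + 0.21·1 + 0.19·4 = 3.42 bits/symbol.

3.42 bits/symbol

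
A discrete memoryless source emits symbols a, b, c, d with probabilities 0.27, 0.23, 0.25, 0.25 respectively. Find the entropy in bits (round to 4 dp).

1.9977 bits

H = −Σ pᵢ log₂ pᵢ.
−0.27·log₂(0.27) = 0.5100
−0.23·log₂(0.23) = 0.4877
−0.25·log₂(0.25) = 0.5000
−0.25·log₂(0.25) = 0.5000
Sum ≈ 1.9977 → 1.9977 bits.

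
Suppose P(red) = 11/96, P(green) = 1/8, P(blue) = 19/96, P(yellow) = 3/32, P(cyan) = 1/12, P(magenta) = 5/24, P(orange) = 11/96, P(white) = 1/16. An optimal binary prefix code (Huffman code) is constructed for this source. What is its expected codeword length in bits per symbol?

2.9375 bits/symbol

Repeatedly combine the two least-probable nodes; the expected code length is the sum of the merged weights.
merge 1/16 + 1/12 → 7/48
merge 3/32 + 11/96 → 5/24
merge 11/96 + 1/8 → 23/96
merge 7/48 + 19/96 → 11/32
merge 5/24 + 5/24 → 5/12
merge 23/96 + 11/32 → 7/12
merge 5/12 + 7/12 → 1
L = 7/48 + 5/24 + 23/96 + 11/32 + 5/12 + 7/12 + 1 = 47/16 = 2.9375 bits/symbol.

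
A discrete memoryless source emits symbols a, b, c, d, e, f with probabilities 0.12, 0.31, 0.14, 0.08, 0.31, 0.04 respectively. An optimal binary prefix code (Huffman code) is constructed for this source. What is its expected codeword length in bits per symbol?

2.36 bits/symbol

Repeatedly combine the two least-probable nodes; the expected code length is the sum of the merged weights.
merge 1/25 + 2/25 → 3/25
merge 3/25 + 3/25 → 6/25
merge 7/50 + 6/25 → 19/50
merge 31/100 + 31/100 → 31/50
merge 19/50 + 31/50 → 1
L = 3/25 + 6/25 + 19/50 + 31/50 + 1 = 59/25 = 2.36 bits/symbol.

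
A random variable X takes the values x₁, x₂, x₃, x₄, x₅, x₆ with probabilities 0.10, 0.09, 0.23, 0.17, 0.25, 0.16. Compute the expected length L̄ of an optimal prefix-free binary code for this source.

2.52 bits/symbol

Repeatedly combine the two least-probable nodes; the expected code length is the sum of the merged weights.
merge 9/100 + 1/10 → 19/100
merge 4/25 + 17/100 → 33/100
merge 19/100 + 23/100 → 21/50
merge 1/4 + 33/100 → 29/50
merge 21/50 + 29/50 → 1
L = 19/100 + 33/100 + 21/50 + 29/50 + 1 = 63/25 = 2.52 bits/symbol.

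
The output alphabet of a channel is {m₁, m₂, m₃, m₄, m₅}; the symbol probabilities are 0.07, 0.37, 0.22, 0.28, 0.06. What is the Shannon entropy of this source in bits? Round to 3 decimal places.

2.038 bits

H = −Σ pᵢ log₂ pᵢ.
−0.07·log₂(0.07) = 0.2686
−0.37·log₂(0.37) = 0.5307
−0.22·log₂(0.22) = 0.4806
−0.28·log₂(0.28) = 0.5142
−0.06·log₂(0.06) = 0.2435
Sum ≈ 2.0376 → 2.038 bits.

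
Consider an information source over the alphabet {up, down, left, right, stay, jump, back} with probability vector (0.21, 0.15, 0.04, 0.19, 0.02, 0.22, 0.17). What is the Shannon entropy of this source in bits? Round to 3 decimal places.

2.552 bits

H = −Σ pᵢ log₂ pᵢ.
−0.21·log₂(0.21) = 0.4728
−0.15·log₂(0.15) = 0.4105
−0.04·log₂(0.04) = 0.1858
−0.19·log₂(0.19) = 0.4552
−0.02·log₂(0.02) = 0.1129
−0.22·log₂(0.22) = 0.4806
−0.17·log₂(0.17) = 0.4346
Sum ≈ 2.5524 → 2.552 bits.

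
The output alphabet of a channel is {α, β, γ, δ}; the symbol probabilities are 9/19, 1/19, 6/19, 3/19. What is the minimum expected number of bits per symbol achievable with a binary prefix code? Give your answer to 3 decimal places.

Repeatedly combine the two least-probable nodes; the expected code length is the sum of the merged weights.
merge 1/19 + 3/19 → 4/19
merge 4/19 + 6/19 → 10/19
merge 9/19 + 10/19 → 1
L = 4/19 + 10/19 + 1 = 33/19 ≈ 1.737 bits/symbol.

1.737 bits/symbol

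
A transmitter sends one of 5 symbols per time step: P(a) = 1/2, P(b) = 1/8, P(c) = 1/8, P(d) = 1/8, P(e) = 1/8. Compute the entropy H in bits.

Each probability is a power of 1/2, so log₂(1/p) is an integer.
H = Σ p·log₂(1/p) = 1/2·1 + 1/8·3 + 1/8·3 + 1/8·3 + 1/8·3 = 2 bits.

2 bits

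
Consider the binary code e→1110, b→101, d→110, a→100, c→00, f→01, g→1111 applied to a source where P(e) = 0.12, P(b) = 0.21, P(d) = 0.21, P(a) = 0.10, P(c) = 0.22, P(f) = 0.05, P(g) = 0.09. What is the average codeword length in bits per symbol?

2.94 bits/symbol

L̄ = Σ pᵢ·ℓᵢ = 0.12·4 + 0.21·3 + 0.21·3 + 0.10·3 + 0.22·2 + 0.05·2 + 0.09·4 = 2.94 bits/symbol.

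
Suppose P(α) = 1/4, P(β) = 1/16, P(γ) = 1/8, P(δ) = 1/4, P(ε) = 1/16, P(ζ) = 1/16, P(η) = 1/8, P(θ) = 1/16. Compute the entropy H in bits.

2.75 bits

Each probability is a power of 1/2, so log₂(1/p) is an integer.
H = Σ p·log₂(1/p) = 1/4·2 + 1/16·4 + 1/8·3 + 1/4·2 + 1/16·4 + 1/16·4 + 1/8·3 + 1/16·4 = 2.75 bits.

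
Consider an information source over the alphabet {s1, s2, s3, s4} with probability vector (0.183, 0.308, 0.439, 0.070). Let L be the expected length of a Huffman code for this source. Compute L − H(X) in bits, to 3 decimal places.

0.052 bits

Entropy H = −Σ p log₂ p ≈ 1.7616 bits.
Huffman merges: 7/100+183/1000→253/1000; 253/1000+77/250→561/1000; 439/1000+561/1000→1. L = 907/500 ≈ 1.8140.
L − H = 1.8140 − 1.7616 = 0.052 bits.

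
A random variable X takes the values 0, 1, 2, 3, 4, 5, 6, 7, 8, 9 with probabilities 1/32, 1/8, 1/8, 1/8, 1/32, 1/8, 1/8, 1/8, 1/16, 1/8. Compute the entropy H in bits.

3.1875 bits

Each probability is a power of 1/2, so log₂(1/p) is an integer.
H = Σ p·log₂(1/p) = 1/32·5 + 1/8·3 + 1/8·3 + 1/8·3 + 1/32·5 + 1/8·3 + 1/8·3 + 1/8·3 + 1/16·4 + 1/8·3 = 3.1875 bits.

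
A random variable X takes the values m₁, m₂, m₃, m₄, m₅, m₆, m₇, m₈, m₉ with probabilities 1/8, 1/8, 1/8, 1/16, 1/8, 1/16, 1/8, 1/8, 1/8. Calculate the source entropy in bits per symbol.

3.125 bits

Each probability is a power of 1/2, so log₂(1/p) is an integer.
H = Σ p·log₂(1/p) = 1/8·3 + 1/8·3 + 1/8·3 + 1/16·4 + 1/8·3 + 1/16·4 + 1/8·3 + 1/8·3 + 1/8·3 = 3.125 bits.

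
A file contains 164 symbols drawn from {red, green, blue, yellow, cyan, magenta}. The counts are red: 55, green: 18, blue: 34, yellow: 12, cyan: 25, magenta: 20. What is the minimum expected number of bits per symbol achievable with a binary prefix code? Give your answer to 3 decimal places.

Probabilities are the counts divided by 164.
Repeatedly combine the two least-probable nodes; the expected code length is the sum of the merged weights.
merge 3/41 + 9/82 → 15/82
merge 5/41 + 25/164 → 45/164
merge 15/82 + 17/82 → 16/41
merge 45/164 + 55/164 → 25/41
merge 16/41 + 25/41 → 1
L = 15/82 + 45/164 + 16/41 + 25/41 + 1 = 403/164 ≈ 2.457 bits/symbol.

2.457 bits/symbol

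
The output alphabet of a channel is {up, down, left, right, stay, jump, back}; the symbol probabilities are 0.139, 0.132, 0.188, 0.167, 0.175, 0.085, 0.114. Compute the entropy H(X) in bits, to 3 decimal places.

2.765 bits

H = −Σ pᵢ log₂ pᵢ.
−0.139·log₂(0.139) = 0.3957
−0.132·log₂(0.132) = 0.3856
−0.188·log₂(0.188) = 0.4533
−0.167·log₂(0.167) = 0.4312
−0.175·log₂(0.175) = 0.4401
−0.085·log₂(0.085) = 0.3023
−0.114·log₂(0.114) = 0.3571
Sum ≈ 2.7653 → 2.765 bits.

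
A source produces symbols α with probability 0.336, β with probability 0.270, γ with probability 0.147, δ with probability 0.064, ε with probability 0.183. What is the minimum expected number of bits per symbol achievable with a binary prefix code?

Repeatedly combine the two least-probable nodes; the expected code length is the sum of the merged weights.
merge 8/125 + 147/1000 → 211/1000
merge 183/1000 + 211/1000 → 197/500
merge 27/100 + 42/125 → 303/500
merge 197/500 + 303/500 → 1
L = 211/1000 + 197/500 + 303/500 + 1 = 2211/1000 = 2.211 bits/symbol.

2.211 bits/symbol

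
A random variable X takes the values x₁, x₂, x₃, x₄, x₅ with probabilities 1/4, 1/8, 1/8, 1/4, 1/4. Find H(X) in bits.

2.25 bits

Each probability is a power of 1/2, so log₂(1/p) is an integer.
H = Σ p·log₂(1/p) = 1/4·2 + 1/8·3 + 1/8·3 + 1/4·2 + 1/4·2 = 2.25 bits.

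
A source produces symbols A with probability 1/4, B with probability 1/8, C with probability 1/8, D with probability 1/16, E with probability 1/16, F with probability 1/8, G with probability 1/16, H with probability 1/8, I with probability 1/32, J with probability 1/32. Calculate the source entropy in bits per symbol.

3.0625 bits

Each probability is a power of 1/2, so log₂(1/p) is an integer.
H = Σ p·log₂(1/p) = 1/4·2 + 1/8·3 + 1/8·3 + 1/16·4 + 1/16·4 + 1/8·3 + 1/16·4 + 1/8·3 + 1/32·5 + 1/32·5 = 3.0625 bits.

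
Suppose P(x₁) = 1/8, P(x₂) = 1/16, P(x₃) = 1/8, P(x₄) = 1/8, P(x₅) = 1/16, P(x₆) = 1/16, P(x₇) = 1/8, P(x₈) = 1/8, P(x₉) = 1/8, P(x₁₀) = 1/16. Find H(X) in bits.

Each probability is a power of 1/2, so log₂(1/p) is an integer.
H = Σ p·log₂(1/p) = 1/8·3 + 1/16·4 + 1/8·3 + 1/8·3 + 1/16·4 + 1/16·4 + 1/8·3 + 1/8·3 + 1/8·3 + 1/16·4 = 3.25 bits.

3.25 bits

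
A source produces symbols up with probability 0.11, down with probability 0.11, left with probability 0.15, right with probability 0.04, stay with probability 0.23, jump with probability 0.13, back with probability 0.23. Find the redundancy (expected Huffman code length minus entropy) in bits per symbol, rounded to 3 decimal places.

Entropy H = −Σ p log₂ p ≈ 2.6549 bits.
Huffman merges: 1/25+11/100→3/20; 11/100+13/100→6/25; 3/20+3/20→3/10; 23/100+23/100→23/50; 6/25+3/10→27/50; 23/50+27/50→1. L = 269/100 ≈ 2.6900.
L − H = 2.6900 − 2.6549 = 0.035 bits.

0.035 bits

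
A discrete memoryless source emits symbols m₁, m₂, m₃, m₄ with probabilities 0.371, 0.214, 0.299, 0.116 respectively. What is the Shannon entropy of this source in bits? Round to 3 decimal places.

H = −Σ pᵢ log₂ pᵢ.
−0.371·log₂(0.371) = 0.5307
−0.214·log₂(0.214) = 0.4760
−0.299·log₂(0.299) = 0.5208
−0.116·log₂(0.116) = 0.3605
Sum ≈ 1.8880 → 1.888 bits.

1.888 bits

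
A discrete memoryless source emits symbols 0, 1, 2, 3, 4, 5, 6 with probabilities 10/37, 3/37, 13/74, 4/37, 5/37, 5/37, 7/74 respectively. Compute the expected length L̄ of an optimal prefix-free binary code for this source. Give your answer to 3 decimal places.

2.730 bits/symbol

Repeatedly combine the two least-probable nodes; the expected code length is the sum of the merged weights.
merge 3/37 + 7/74 → 13/74
merge 4/37 + 5/37 → 9/37
merge 5/37 + 13/74 → 23/74
merge 13/74 + 9/37 → 31/74
merge 10/37 + 23/74 → 43/74
merge 31/74 + 43/74 → 1
L = 13/74 + 9/37 + 23/74 + 31/74 + 43/74 + 1 = 101/37 ≈ 2.730 bits/symbol.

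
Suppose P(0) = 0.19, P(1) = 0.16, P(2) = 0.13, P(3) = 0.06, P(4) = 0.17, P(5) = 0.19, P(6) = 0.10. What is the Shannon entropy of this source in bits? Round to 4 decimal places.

H = −Σ pᵢ log₂ pᵢ.
−0.19·log₂(0.19) = 0.4552
−0.16·log₂(0.16) = 0.4230
−0.13·log₂(0.13) = 0.3826
−0.06·log₂(0.06) = 0.2435
−0.17·log₂(0.17) = 0.4346
−0.19·log₂(0.19) = 0.4552
−0.10·log₂(0.10) = 0.3322
Sum ≈ 2.7264 → 2.7264 bits.

2.7264 bits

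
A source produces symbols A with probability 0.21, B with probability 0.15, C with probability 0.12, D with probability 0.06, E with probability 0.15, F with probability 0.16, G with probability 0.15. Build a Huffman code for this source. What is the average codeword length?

2.79 bits/symbol

Repeatedly combine the two least-probable nodes; the expected code length is the sum of the merged weights.
merge 3/50 + 3/25 → 9/50
merge 3/20 + 3/20 → 3/10
merge 3/20 + 4/25 → 31/100
merge 9/50 + 21/100 → 39/100
merge 3/10 + 31/100 → 61/100
merge 39/100 + 61/100 → 1
L = 9/50 + 3/10 + 31/100 + 39/100 + 61/100 + 1 = 279/100 = 2.79 bits/symbol.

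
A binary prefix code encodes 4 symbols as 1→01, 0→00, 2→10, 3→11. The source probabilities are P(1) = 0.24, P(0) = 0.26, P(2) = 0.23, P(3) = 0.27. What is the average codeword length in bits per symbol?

2 bits/symbol

L̄ = Σ pᵢ·ℓᵢ = 0.24·2 + 0.26·2 + 0.23·2 + 0.27·2 = 2 bits/symbol.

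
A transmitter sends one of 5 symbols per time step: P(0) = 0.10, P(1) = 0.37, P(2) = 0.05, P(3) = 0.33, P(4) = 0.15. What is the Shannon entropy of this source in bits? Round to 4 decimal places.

2.0174 bits

H = −Σ pᵢ log₂ pᵢ.
−0.10·log₂(0.10) = 0.3322
−0.37·log₂(0.37) = 0.5307
−0.05·log₂(0.05) = 0.2161
−0.33·log₂(0.33) = 0.5278
−0.15·log₂(0.15) = 0.4105
Sum ≈ 2.0174 → 2.0174 bits.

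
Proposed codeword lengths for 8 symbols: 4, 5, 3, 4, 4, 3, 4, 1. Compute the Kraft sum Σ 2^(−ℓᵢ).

1.03125

With common denominator 2^5 = 32: Σ 2^(−ℓᵢ) = 2/32 + 1/32 + 4/32 + 2/32 + 2/32 + 4/32 + 2/32 + 16/32 = 33/32 = 1.03125.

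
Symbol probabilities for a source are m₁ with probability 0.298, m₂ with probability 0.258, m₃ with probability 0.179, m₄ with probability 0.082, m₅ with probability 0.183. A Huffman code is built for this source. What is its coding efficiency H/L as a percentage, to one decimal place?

97.9%

Entropy H = −Σ p log₂ p ≈ 2.2133 bits.
Huffman merges: 41/500+179/1000→261/1000; 183/1000+129/500→441/1000; 261/1000+149/500→559/1000; 441/1000+559/1000→1. L = 2261/1000 ≈ 2.2610.
Efficiency = H/L = 2.2133/2.2610 = 97.9%.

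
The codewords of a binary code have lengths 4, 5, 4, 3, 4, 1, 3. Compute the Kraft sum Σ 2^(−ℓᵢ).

With common denominator 2^5 = 32: Σ 2^(−ℓᵢ) = 2/32 + 1/32 + 2/32 + 4/32 + 2/32 + 16/32 + 4/32 = 31/32 = 0.96875.

0.96875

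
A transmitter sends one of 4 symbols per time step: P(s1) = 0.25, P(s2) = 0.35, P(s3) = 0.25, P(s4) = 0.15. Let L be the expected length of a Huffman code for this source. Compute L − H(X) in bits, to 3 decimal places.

0.059 bits

Entropy H = −Σ p log₂ p ≈ 1.9406 bits.
Huffman merges: 3/20+1/4→2/5; 1/4+7/20→3/5; 2/5+3/5→1. L = 2 ≈ 2.0000.
L − H = 2.0000 − 1.9406 = 0.059 bits.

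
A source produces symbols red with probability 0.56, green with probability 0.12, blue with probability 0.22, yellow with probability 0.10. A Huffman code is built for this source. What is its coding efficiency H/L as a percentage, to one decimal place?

Entropy H = −Σ p log₂ p ≈ 1.6483 bits.
Huffman merges: 1/10+3/25→11/50; 11/50+11/50→11/25; 11/25+14/25→1. L = 83/50 ≈ 1.6600.
Efficiency = H/L = 1.6483/1.6600 = 99.3%.

99.3%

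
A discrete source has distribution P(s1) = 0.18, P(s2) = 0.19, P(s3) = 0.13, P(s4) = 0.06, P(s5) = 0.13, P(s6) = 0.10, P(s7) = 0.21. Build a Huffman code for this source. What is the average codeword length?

2.76 bits/symbol

Repeatedly combine the two least-probable nodes; the expected code length is the sum of the merged weights.
merge 3/50 + 1/10 → 4/25
merge 13/100 + 13/100 → 13/50
merge 4/25 + 9/50 → 17/50
merge 19/100 + 21/100 → 2/5
merge 13/50 + 17/50 → 3/5
merge 2/5 + 3/5 → 1
L = 4/25 + 13/50 + 17/50 + 2/5 + 3/5 + 1 = 69/25 = 2.76 bits/symbol.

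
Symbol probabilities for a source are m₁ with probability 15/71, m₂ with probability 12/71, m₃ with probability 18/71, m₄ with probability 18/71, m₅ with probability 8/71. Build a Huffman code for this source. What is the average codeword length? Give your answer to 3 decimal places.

Repeatedly combine the two least-probable nodes; the expected code length is the sum of the merged weights.
merge 8/71 + 12/71 → 20/71
merge 15/71 + 18/71 → 33/71
merge 18/71 + 20/71 → 38/71
merge 33/71 + 38/71 → 1
L = 20/71 + 33/71 + 38/71 + 1 = 162/71 ≈ 2.282 bits/symbol.

2.282 bits/symbol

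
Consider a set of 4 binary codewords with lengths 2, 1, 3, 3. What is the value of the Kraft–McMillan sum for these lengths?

With common denominator 2^3 = 8: Σ 2^(−ℓᵢ) = 2/8 + 4/8 + 1/8 + 1/8 = 8/8 = 1.

1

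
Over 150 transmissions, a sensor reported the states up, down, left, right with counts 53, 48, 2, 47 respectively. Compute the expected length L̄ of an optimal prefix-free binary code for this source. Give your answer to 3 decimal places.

1.973 bits/symbol

Probabilities are the counts divided by 150.
Repeatedly combine the two least-probable nodes; the expected code length is the sum of the merged weights.
merge 1/75 + 47/150 → 49/150
merge 8/25 + 49/150 → 97/150
merge 53/150 + 97/150 → 1
L = 49/150 + 97/150 + 1 = 148/75 ≈ 1.973 bits/symbol.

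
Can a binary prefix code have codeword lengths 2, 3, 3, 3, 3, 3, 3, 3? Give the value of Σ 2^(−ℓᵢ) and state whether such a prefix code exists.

With common denominator 2^3 = 8: Σ 2^(−ℓᵢ) = 2/8 + 1/8 + 1/8 + 1/8 + 1/8 + 1/8 + 1/8 + 1/8 = 9/8 = 1.125.
Kraft's inequality requires Σ ≤ 1; here Σ = 1.125 > 1, so no such prefix code exists.

1.125; no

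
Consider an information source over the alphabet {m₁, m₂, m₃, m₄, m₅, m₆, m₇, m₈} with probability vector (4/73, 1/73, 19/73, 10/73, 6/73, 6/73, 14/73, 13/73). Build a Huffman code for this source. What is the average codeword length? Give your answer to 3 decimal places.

2.767 bits/symbol

Repeatedly combine the two least-probable nodes; the expected code length is the sum of the merged weights.
merge 1/73 + 4/73 → 5/73
merge 5/73 + 6/73 → 11/73
merge 6/73 + 10/73 → 16/73
merge 11/73 + 13/73 → 24/73
merge 14/73 + 16/73 → 30/73
merge 19/73 + 24/73 → 43/73
merge 30/73 + 43/73 → 1
L = 5/73 + 11/73 + 16/73 + 24/73 + 30/73 + 43/73 + 1 = 202/73 ≈ 2.767 bits/symbol.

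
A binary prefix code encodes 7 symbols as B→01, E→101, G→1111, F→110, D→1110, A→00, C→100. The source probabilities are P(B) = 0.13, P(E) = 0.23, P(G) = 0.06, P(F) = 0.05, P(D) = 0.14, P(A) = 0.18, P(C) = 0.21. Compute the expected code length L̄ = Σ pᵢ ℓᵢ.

L̄ = Σ pᵢ·ℓᵢ = 0.13·2 + 0.23·3 + 0.06·4 + 0.05·3 + 0.14·4 + 0.18·2 + 0.21·3 = 2.89 bits/symbol.

2.89 bits/symbol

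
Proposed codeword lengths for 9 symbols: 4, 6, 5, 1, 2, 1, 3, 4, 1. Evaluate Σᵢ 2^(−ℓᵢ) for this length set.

With common denominator 2^6 = 64: Σ 2^(−ℓᵢ) = 4/64 + 1/64 + 2/64 + 32/64 + 16/64 + 32/64 + 8/64 + 4/64 + 32/64 = 131/64 = 2.046875.

2.046875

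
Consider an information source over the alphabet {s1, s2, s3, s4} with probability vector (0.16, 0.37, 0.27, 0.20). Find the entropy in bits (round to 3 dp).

H = −Σ pᵢ log₂ pᵢ.
−0.16·log₂(0.16) = 0.4230
−0.37·log₂(0.37) = 0.5307
−0.27·log₂(0.27) = 0.5100
−0.20·log₂(0.20) = 0.4644
Sum ≈ 1.9282 → 1.928 bits.

1.928 bits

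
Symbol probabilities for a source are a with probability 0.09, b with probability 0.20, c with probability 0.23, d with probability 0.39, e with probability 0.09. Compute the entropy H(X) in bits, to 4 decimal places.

2.1072 bits

H = −Σ pᵢ log₂ pᵢ.
−0.09·log₂(0.09) = 0.3127
−0.20·log₂(0.20) = 0.4644
−0.23·log₂(0.23) = 0.4877
−0.39·log₂(0.39) = 0.5298
−0.09·log₂(0.09) = 0.3127
Sum ≈ 2.1072 → 2.1072 bits.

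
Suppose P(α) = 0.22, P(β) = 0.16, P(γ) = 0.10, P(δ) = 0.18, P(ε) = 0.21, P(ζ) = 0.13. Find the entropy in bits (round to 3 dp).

H = −Σ pᵢ log₂ pᵢ.
−0.22·log₂(0.22) = 0.4806
−0.16·log₂(0.16) = 0.4230
−0.10·log₂(0.10) = 0.3322
−0.18·log₂(0.18) = 0.4453
−0.21·log₂(0.21) = 0.4728
−0.13·log₂(0.13) = 0.3826
Sum ≈ 2.5366 → 2.537 bits.

2.537 bits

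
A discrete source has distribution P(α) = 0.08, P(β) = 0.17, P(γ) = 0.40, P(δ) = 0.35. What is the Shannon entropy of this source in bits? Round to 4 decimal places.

1.7850 bits

H = −Σ pᵢ log₂ pᵢ.
−0.08·log₂(0.08) = 0.2915
−0.17·log₂(0.17) = 0.4346
−0.40·log₂(0.40) = 0.5288
−0.35·log₂(0.35) = 0.5301
Sum ≈ 1.7850 → 1.7850 bits.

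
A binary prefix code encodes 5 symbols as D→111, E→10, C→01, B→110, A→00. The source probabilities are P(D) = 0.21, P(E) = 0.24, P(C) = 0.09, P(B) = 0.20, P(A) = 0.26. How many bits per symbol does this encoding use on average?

2.41 bits/symbol

L̄ = Σ pᵢ·ℓᵢ = 0.21·3 + 0.24·2 + 0.09·2 + 0.20·3 + 0.26·2 = 2.41 bits/symbol.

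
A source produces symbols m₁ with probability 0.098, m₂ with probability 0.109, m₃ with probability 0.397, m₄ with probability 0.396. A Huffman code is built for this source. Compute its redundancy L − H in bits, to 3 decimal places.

Entropy H = −Σ p log₂ p ≈ 1.7353 bits.
Huffman merges: 49/500+109/1000→207/1000; 207/1000+99/250→603/1000; 397/1000+603/1000→1. L = 181/100 ≈ 1.8100.
L − H = 1.8100 − 1.7353 = 0.075 bits.

0.075 bits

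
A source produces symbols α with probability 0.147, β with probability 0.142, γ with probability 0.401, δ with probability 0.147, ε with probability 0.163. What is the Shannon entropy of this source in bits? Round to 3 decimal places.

H = −Σ pᵢ log₂ pᵢ.
−0.147·log₂(0.147) = 0.4066
−0.142·log₂(0.142) = 0.3999
−0.401·log₂(0.401) = 0.5286
−0.147·log₂(0.147) = 0.4066
−0.163·log₂(0.163) = 0.4266
Sum ≈ 2.1683 → 2.168 bits.

2.168 bits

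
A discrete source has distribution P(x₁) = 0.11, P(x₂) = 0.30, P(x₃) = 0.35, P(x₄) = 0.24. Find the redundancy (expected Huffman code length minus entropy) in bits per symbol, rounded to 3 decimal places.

0.104 bits

Entropy H = −Σ p log₂ p ≈ 1.8956 bits.
Huffman merges: 11/100+6/25→7/20; 3/10+7/20→13/20; 7/20+13/20→1. L = 2 ≈ 2.0000.
L − H = 2.0000 − 1.8956 = 0.104 bits.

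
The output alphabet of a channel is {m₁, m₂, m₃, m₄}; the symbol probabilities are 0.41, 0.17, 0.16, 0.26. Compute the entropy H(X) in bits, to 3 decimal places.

1.890 bits

H = −Σ pᵢ log₂ pᵢ.
−0.41·log₂(0.41) = 0.5274
−0.17·log₂(0.17) = 0.4346
−0.16·log₂(0.16) = 0.4230
−0.26·log₂(0.26) = 0.5053
Sum ≈ 1.8903 → 1.890 bits.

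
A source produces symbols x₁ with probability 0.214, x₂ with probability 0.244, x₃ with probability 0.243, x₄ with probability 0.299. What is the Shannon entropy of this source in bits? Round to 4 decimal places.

1.9893 bits

H = −Σ pᵢ log₂ pᵢ.
−0.214·log₂(0.214) = 0.4760
−0.244·log₂(0.244) = 0.4966
−0.243·log₂(0.243) = 0.4960
−0.299·log₂(0.299) = 0.5208
Sum ≈ 1.9893 → 1.9893 bits.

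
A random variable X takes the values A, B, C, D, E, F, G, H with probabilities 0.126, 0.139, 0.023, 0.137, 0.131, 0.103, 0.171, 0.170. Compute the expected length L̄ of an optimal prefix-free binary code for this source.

2.955 bits/symbol

Repeatedly combine the two least-probable nodes; the expected code length is the sum of the merged weights.
merge 23/1000 + 103/1000 → 63/500
merge 63/500 + 63/500 → 63/250
merge 131/1000 + 137/1000 → 67/250
merge 139/1000 + 17/100 → 309/1000
merge 171/1000 + 63/250 → 423/1000
merge 67/250 + 309/1000 → 577/1000
merge 423/1000 + 577/1000 → 1
L = 63/500 + 63/250 + 67/250 + 309/1000 + 423/1000 + 577/1000 + 1 = 591/200 = 2.955 bits/symbol.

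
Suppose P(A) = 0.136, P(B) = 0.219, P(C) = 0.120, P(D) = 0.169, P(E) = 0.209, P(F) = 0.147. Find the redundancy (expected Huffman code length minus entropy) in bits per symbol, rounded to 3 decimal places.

0.022 bits

Entropy H = −Σ p log₂ p ≈ 2.5504 bits.
Huffman merges: 3/25+17/125→32/125; 147/1000+169/1000→79/250; 209/1000+219/1000→107/250; 32/125+79/250→143/250; 107/250+143/250→1. L = 643/250 ≈ 2.5720.
L − H = 2.5720 − 2.5504 = 0.022 bits.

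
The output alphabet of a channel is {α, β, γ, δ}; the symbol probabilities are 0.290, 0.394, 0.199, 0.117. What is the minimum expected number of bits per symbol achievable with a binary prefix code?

Repeatedly combine the two least-probable nodes; the expected code length is the sum of the merged weights.
merge 117/1000 + 199/1000 → 79/250
merge 29/100 + 79/250 → 303/500
merge 197/500 + 303/500 → 1
L = 79/250 + 303/500 + 1 = 961/500 = 1.922 bits/symbol.

1.922 bits/symbol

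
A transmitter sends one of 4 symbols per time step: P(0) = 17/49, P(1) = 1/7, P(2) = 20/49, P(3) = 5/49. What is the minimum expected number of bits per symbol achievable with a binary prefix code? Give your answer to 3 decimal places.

1.837 bits/symbol

Repeatedly combine the two least-probable nodes; the expected code length is the sum of the merged weights.
merge 5/49 + 1/7 → 12/49
merge 12/49 + 17/49 → 29/49
merge 20/49 + 29/49 → 1
L = 12/49 + 29/49 + 1 = 90/49 ≈ 1.837 bits/symbol.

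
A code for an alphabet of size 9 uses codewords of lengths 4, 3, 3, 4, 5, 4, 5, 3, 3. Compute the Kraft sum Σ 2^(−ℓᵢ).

With common denominator 2^5 = 32: Σ 2^(−ℓᵢ) = 2/32 + 4/32 + 4/32 + 2/32 + 1/32 + 2/32 + 1/32 + 4/32 + 4/32 = 24/32 = 0.75.

0.75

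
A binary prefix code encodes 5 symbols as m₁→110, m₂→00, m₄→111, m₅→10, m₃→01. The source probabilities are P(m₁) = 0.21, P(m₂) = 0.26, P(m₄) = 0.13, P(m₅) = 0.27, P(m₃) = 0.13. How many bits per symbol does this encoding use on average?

2.34 bits/symbol

L̄ = Σ pᵢ·ℓᵢ = 0.21·3 + 0.26·2 + 0.13·3 + 0.27·2 + 0.13·2 = 2.34 bits/symbol.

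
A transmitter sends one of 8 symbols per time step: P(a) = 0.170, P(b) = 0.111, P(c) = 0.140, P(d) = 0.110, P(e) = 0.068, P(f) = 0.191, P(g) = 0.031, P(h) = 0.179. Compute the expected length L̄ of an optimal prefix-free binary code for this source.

Repeatedly combine the two least-probable nodes; the expected code length is the sum of the merged weights.
merge 31/1000 + 17/250 → 99/1000
merge 99/1000 + 11/100 → 209/1000
merge 111/1000 + 7/50 → 251/1000
merge 17/100 + 179/1000 → 349/1000
merge 191/1000 + 209/1000 → 2/5
merge 251/1000 + 349/1000 → 3/5
merge 2/5 + 3/5 → 1
L = 99/1000 + 209/1000 + 251/1000 + 349/1000 + 2/5 + 3/5 + 1 = 727/250 = 2.908 bits/symbol.

2.908 bits/symbol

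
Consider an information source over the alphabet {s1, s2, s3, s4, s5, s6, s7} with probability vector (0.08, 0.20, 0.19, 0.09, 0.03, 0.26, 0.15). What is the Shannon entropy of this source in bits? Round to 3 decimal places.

2.591 bits

H = −Σ pᵢ log₂ pᵢ.
−0.08·log₂(0.08) = 0.2915
−0.20·log₂(0.20) = 0.4644
−0.19·log₂(0.19) = 0.4552
−0.09·log₂(0.09) = 0.3127
−0.03·log₂(0.03) = 0.1518
−0.26·log₂(0.26) = 0.5053
−0.15·log₂(0.15) = 0.4105
Sum ≈ 2.5914 → 2.591 bits.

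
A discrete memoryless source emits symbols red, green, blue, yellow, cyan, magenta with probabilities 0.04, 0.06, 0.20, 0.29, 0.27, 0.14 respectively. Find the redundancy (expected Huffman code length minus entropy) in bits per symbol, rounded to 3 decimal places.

Entropy H = −Σ p log₂ p ≈ 2.3187 bits.
Huffman merges: 1/25+3/50→1/10; 1/10+7/50→6/25; 1/5+6/25→11/25; 27/100+29/100→14/25; 11/25+14/25→1. L = 117/50 ≈ 2.3400.
L − H = 2.3400 − 2.3187 = 0.021 bits.

0.021 bits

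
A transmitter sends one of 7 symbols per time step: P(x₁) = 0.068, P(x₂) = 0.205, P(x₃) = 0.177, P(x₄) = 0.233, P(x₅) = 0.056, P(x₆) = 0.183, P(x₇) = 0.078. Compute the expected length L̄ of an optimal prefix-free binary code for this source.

2.686 bits/symbol

Repeatedly combine the two least-probable nodes; the expected code length is the sum of the merged weights.
merge 7/125 + 17/250 → 31/250
merge 39/500 + 31/250 → 101/500
merge 177/1000 + 183/1000 → 9/25
merge 101/500 + 41/200 → 407/1000
merge 233/1000 + 9/25 → 593/1000
merge 407/1000 + 593/1000 → 1
L = 31/250 + 101/500 + 9/25 + 407/1000 + 593/1000 + 1 = 1343/500 = 2.686 bits/symbol.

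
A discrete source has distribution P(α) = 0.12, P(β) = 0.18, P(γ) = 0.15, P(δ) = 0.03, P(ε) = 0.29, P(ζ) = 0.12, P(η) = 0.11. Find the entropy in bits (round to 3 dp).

2.610 bits

H = −Σ pᵢ log₂ pᵢ.
−0.12·log₂(0.12) = 0.3671
−0.18·log₂(0.18) = 0.4453
−0.15·log₂(0.15) = 0.4105
−0.03·log₂(0.03) = 0.1518
−0.29·log₂(0.29) = 0.5179
−0.12·log₂(0.12) = 0.3671
−0.11·log₂(0.11) = 0.3503
Sum ≈ 2.6099 → 2.610 bits.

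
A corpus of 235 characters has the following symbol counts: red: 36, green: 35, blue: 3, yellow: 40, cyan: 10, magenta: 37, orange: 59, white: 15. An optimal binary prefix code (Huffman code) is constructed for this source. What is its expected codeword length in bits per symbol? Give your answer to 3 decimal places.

Probabilities are the counts divided by 235.
Repeatedly combine the two least-probable nodes; the expected code length is the sum of the merged weights.
merge 3/235 + 2/47 → 13/235
merge 13/235 + 3/47 → 28/235
merge 28/235 + 7/47 → 63/235
merge 36/235 + 37/235 → 73/235
merge 8/47 + 59/235 → 99/235
merge 63/235 + 73/235 → 136/235
merge 99/235 + 136/235 → 1
L = 13/235 + 28/235 + 63/235 + 73/235 + 99/235 + 136/235 + 1 = 647/235 ≈ 2.753 bits/symbol.

2.753 bits/symbol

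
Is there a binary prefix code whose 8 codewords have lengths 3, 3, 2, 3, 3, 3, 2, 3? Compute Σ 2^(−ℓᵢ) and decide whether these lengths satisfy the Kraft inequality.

With common denominator 2^3 = 8: Σ 2^(−ℓᵢ) = 1/8 + 1/8 + 2/8 + 1/8 + 1/8 + 1/8 + 2/8 + 1/8 = 10/8 = 1.25.
Kraft's inequality requires Σ ≤ 1; here Σ = 1.25 > 1, so no such prefix code exists.

1.25; no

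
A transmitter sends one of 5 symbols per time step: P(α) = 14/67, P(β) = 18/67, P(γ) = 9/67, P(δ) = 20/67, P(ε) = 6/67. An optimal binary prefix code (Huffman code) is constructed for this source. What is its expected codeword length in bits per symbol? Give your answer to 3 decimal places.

2.224 bits/symbol

Repeatedly combine the two least-probable nodes; the expected code length is the sum of the merged weights.
merge 6/67 + 9/67 → 15/67
merge 14/67 + 15/67 → 29/67
merge 18/67 + 20/67 → 38/67
merge 29/67 + 38/67 → 1
L = 15/67 + 29/67 + 38/67 + 1 = 149/67 ≈ 2.224 bits/symbol.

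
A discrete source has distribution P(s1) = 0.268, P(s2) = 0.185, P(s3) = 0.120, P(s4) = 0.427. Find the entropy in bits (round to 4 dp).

1.8508 bits

H = −Σ pᵢ log₂ pᵢ.
−0.268·log₂(0.268) = 0.5091
−0.185·log₂(0.185) = 0.4504
−0.120·log₂(0.120) = 0.3671
−0.427·log₂(0.427) = 0.5242
Sum ≈ 1.8508 → 1.8508 bits.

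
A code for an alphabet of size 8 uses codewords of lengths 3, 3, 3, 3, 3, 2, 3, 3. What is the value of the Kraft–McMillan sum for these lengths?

1.125

With common denominator 2^3 = 8: Σ 2^(−ℓᵢ) = 1/8 + 1/8 + 1/8 + 1/8 + 1/8 + 2/8 + 1/8 + 1/8 = 9/8 = 1.125.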